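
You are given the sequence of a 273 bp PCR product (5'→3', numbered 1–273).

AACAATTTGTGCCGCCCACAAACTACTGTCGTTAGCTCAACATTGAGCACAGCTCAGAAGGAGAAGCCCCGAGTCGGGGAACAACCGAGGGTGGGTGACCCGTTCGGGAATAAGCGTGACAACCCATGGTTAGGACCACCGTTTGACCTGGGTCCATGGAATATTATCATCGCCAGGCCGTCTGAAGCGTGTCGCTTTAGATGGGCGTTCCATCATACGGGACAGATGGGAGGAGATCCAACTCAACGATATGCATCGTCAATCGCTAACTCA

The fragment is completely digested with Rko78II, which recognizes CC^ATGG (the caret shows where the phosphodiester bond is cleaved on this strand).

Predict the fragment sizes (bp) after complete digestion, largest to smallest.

125, 118, 30 bp

Rko78II sites (CCATGG) start at positions 124, 154.
Rko78II cuts after base 2 of each site, so after positions 125, 155.
Linear molecule, 2 cuts → 3 fragments:
  1–125 → 125 bp
  126–155 → 30 bp
  156–273 → 118 bp
Sorted largest to smallest: 125, 118, 30 bp.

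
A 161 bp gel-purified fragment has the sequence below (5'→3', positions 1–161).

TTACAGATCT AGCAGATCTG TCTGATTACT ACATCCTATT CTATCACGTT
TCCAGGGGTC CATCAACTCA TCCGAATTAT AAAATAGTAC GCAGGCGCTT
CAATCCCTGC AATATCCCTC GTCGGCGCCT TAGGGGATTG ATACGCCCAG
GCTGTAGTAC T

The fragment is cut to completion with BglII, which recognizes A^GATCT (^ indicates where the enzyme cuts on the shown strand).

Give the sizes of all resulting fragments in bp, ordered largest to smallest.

147, 9, 5 bp

BglII sites (AGATCT) start at positions 5, 14.
BglII cuts after the first base of each site, so after positions 5, 14.
Linear molecule, 2 cuts → 3 fragments:
  1–5 → 5 bp
  6–14 → 9 bp
  15–161 → 147 bp
Sorted largest to smallest: 147, 9, 5 bp.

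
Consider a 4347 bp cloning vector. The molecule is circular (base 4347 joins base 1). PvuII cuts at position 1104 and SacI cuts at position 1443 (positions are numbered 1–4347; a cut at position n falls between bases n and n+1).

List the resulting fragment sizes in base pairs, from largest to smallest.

4008, 339 bp

Combined cut positions (sorted): 1104, 1443.
Circular molecule, 2 cuts → 2 fragments:
  1443 − 1104 = 339 bp
  wrap: 4347 − 1443 + 1104 = 4008 bp
Sorted largest to smallest: 4008, 339 bp.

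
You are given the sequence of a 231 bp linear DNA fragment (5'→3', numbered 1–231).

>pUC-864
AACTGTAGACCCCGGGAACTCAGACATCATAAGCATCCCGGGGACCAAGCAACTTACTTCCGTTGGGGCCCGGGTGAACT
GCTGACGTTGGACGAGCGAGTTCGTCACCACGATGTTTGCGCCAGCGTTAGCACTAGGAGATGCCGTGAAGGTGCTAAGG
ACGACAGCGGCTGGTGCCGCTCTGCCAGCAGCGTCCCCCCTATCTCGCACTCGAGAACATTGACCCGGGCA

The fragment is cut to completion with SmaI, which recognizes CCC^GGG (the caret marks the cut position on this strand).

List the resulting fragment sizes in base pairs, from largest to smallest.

SmaI sites (CCCGGG) start at positions 11, 37, 69, 224.
SmaI cuts after base 3 of each site, so after positions 13, 39, 71, 226.
Linear molecule, 4 cuts → 5 fragments:
  1–13 → 13 bp
  14–39 → 26 bp
  40–71 → 32 bp
  72–226 → 155 bp
  227–231 → 5 bp
Sorted largest to smallest: 155, 32, 26, 13, 5 bp.

155, 32, 26, 13, 5 bp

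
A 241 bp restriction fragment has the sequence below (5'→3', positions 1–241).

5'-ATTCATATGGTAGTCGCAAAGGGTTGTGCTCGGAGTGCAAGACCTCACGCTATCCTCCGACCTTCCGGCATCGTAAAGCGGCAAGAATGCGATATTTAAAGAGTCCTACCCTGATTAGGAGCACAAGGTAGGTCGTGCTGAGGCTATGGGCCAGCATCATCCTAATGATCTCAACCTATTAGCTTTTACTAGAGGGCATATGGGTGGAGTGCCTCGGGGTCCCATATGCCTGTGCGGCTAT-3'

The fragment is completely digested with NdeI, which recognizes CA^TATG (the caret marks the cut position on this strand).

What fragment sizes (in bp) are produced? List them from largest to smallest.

193, 26, 17, 5 bp

NdeI sites (CATATG) start at positions 4, 197, 223.
NdeI cuts after base 2 of each site, so after positions 5, 198, 224.
Linear molecule, 3 cuts → 4 fragments:
  1–5 → 5 bp
  6–198 → 193 bp
  199–224 → 26 bp
  225–241 → 17 bp
Sorted largest to smallest: 193, 26, 17, 5 bp.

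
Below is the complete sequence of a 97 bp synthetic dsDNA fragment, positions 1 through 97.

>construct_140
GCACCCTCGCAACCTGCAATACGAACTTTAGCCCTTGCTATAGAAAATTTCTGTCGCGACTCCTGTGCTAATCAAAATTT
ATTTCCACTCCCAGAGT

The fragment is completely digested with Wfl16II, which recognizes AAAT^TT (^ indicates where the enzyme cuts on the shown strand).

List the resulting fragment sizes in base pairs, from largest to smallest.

48, 30, 19 bp

Wfl16II sites (AAATTT) start at positions 45, 75.
Wfl16II cuts after base 4 of each site, so after positions 48, 78.
Linear molecule, 2 cuts → 3 fragments:
  1–48 → 48 bp
  49–78 → 30 bp
  79–97 → 19 bp
Sorted largest to smallest: 48, 30, 19 bp.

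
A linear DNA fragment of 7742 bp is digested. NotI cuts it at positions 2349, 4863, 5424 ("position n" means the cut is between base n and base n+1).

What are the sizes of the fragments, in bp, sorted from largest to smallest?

2514, 2349, 2318, 561 bp

Linear molecule, 3 cuts → 4 fragments:
  2349 − 0 = 2349 bp
  4863 − 2349 = 2514 bp
  5424 − 4863 = 561 bp
  7742 − 5424 = 2318 bp
Sorted largest to smallest: 2514, 2349, 2318, 561 bp.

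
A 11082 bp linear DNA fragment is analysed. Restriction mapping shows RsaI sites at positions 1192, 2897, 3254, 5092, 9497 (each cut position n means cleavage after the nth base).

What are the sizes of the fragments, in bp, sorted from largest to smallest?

Linear molecule, 5 cuts → 6 fragments:
  1192 − 0 = 1192 bp
  2897 − 1192 = 1705 bp
  3254 − 2897 = 357 bp
  5092 − 3254 = 1838 bp
  9497 − 5092 = 4405 bp
  11082 − 9497 = 1585 bp
Sorted largest to smallest: 4405, 1838, 1705, 1585, 1192, 357 bp.

4405, 1838, 1705, 1585, 1192, 357 bp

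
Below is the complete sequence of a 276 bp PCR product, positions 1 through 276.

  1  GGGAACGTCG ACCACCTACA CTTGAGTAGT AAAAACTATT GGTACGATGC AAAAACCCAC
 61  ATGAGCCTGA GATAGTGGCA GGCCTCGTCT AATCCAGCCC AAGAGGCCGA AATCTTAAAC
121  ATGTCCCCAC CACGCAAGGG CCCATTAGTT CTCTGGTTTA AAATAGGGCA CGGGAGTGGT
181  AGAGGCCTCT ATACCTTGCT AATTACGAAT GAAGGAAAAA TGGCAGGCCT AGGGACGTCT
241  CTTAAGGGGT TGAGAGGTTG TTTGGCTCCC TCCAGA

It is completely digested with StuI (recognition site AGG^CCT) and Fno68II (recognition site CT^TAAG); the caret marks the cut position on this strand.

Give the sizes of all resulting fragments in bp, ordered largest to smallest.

StuI sites (AGGCCT) start at positions 80, 183, 225.
StuI cuts after base 3 of each site, so after positions 82, 185, 227.
The Fno68II site (CTTAAG) starts at position 241.
Fno68II cuts after base 2 of each site, so after position 242.
Combined cut positions: 82, 185, 227, 242.
Linear molecule, 4 cuts → 5 fragments:
  1–82 → 82 bp
  83–185 → 103 bp
  186–227 → 42 bp
  228–242 → 15 bp
  243–276 → 34 bp
Sorted largest to smallest: 103, 82, 42, 34, 15 bp.

103, 82, 42, 34, 15 bp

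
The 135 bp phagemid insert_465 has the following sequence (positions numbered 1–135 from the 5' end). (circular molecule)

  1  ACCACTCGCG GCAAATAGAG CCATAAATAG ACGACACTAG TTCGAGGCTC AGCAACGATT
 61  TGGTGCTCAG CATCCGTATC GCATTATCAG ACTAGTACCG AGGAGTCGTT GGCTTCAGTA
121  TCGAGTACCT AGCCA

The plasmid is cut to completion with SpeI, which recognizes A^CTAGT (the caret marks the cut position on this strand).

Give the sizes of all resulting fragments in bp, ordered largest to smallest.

SpeI sites (ACTAGT) start at positions 36, 91.
SpeI cuts after the first base of each site, so after positions 36, 91.
Circular molecule, 2 cuts → 2 fragments:
  37–91 → 55 bp
  92–135 then 1–36 → 44 + 36 = 80 bp
Sorted largest to smallest: 80, 55 bp.

80, 55 bp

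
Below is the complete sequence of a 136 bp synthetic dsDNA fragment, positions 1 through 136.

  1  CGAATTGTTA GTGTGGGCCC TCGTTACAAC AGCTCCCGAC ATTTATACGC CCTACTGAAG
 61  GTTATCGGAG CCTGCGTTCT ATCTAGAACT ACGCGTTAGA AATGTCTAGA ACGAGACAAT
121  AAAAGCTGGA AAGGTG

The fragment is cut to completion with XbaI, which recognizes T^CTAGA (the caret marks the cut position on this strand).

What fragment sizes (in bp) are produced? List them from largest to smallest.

XbaI sites (TCTAGA) start at positions 82, 105.
XbaI cuts after the first base of each site, so after positions 82, 105.
Linear molecule, 2 cuts → 3 fragments:
  1–82 → 82 bp
  83–105 → 23 bp
  106–136 → 31 bp
Sorted largest to smallest: 82, 31, 23 bp.

82, 31, 23 bp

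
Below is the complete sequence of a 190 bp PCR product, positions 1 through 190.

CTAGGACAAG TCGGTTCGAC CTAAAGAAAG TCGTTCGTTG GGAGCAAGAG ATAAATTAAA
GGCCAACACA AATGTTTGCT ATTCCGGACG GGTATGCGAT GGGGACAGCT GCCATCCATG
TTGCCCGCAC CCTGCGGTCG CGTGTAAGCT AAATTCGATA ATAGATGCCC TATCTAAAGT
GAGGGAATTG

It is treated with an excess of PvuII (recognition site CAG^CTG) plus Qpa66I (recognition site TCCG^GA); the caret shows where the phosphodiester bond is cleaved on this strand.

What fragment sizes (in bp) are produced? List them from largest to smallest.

86, 82, 22 bp

The PvuII site (CAGCTG) starts at position 106.
PvuII cuts after base 3 of each site, so after position 108.
The Qpa66I site (TCCGGA) starts at position 83.
Qpa66I cuts after base 4 of each site, so after position 86.
Combined cut positions: 86, 108.
Linear molecule, 2 cuts → 3 fragments:
  1–86 → 86 bp
  87–108 → 22 bp
  109–190 → 82 bp
Sorted largest to smallest: 86, 82, 22 bp.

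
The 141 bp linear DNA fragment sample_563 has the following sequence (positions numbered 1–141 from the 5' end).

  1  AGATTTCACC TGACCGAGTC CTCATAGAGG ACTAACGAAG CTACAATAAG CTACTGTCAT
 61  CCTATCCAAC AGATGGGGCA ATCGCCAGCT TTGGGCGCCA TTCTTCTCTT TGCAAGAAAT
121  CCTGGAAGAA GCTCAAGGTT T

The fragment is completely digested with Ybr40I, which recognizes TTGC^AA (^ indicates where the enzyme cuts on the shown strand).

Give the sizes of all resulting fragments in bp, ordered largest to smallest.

The Ybr40I site (TTGCAA) starts at position 110.
Ybr40I cuts after base 4 of each site, so after position 113.
Linear molecule, 1 cut → 2 fragments:
  1–113 → 113 bp
  114–141 → 28 bp
Sorted largest to smallest: 113, 28 bp.

113, 28 bp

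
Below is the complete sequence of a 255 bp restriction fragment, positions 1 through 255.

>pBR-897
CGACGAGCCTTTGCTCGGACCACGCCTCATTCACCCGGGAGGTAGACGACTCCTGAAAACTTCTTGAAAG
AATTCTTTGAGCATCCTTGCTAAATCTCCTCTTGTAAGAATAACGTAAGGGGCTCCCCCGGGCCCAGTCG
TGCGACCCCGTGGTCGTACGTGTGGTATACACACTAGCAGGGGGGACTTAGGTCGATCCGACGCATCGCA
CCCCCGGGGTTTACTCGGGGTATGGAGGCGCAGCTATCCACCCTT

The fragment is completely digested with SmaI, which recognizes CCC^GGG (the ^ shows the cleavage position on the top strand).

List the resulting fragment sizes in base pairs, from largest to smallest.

93, 86, 40, 36 bp

SmaI sites (CCCGGG) start at positions 34, 127, 213.
SmaI cuts after base 3 of each site, so after positions 36, 129, 215.
Linear molecule, 3 cuts → 4 fragments:
  1–36 → 36 bp
  37–129 → 93 bp
  130–215 → 86 bp
  216–255 → 40 bp
Sorted largest to smallest: 93, 86, 40, 36 bp.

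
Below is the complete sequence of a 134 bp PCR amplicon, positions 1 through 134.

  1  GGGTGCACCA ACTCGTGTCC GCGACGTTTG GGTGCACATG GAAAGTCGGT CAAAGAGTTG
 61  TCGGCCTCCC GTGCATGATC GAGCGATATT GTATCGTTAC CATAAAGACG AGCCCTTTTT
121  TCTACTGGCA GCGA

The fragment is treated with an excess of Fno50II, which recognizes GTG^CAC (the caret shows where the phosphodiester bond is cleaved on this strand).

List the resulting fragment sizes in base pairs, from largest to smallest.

Fno50II sites (GTGCAC) start at positions 3, 32.
Fno50II cuts after base 3 of each site, so after positions 5, 34.
Linear molecule, 2 cuts → 3 fragments:
  1–5 → 5 bp
  6–34 → 29 bp
  35–134 → 100 bp
Sorted largest to smallest: 100, 29, 5 bp.

100, 29, 5 bp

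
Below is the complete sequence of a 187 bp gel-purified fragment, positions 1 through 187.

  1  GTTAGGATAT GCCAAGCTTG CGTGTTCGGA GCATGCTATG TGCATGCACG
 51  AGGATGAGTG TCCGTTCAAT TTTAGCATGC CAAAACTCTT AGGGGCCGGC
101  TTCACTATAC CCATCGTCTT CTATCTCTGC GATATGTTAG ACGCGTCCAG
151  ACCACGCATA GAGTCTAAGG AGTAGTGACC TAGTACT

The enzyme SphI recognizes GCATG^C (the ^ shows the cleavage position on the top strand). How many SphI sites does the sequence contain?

3

GCATGC occurs starting at positions 31, 42, 75.
SphI cuts at 3 sites.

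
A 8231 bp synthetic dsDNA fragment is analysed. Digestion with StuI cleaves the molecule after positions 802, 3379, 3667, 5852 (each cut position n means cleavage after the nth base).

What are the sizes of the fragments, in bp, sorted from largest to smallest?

Linear molecule, 4 cuts → 5 fragments:
  802 − 0 = 802 bp
  3379 − 802 = 2577 bp
  3667 − 3379 = 288 bp
  5852 − 3667 = 2185 bp
  8231 − 5852 = 2379 bp
Sorted largest to smallest: 2577, 2379, 2185, 802, 288 bp.

2577, 2379, 2185, 802, 288 bp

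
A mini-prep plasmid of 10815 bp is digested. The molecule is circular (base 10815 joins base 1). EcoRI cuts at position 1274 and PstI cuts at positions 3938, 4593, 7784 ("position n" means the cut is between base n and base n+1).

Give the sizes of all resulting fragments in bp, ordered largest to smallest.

Combined cut positions (sorted): 1274, 3938, 4593, 7784.
Circular molecule, 4 cuts → 4 fragments:
  3938 − 1274 = 2664 bp
  4593 − 3938 = 655 bp
  7784 − 4593 = 3191 bp
  wrap: 10815 − 7784 + 1274 = 4305 bp
Sorted largest to smallest: 4305, 3191, 2664, 655 bp.

4305, 3191, 2664, 655 bp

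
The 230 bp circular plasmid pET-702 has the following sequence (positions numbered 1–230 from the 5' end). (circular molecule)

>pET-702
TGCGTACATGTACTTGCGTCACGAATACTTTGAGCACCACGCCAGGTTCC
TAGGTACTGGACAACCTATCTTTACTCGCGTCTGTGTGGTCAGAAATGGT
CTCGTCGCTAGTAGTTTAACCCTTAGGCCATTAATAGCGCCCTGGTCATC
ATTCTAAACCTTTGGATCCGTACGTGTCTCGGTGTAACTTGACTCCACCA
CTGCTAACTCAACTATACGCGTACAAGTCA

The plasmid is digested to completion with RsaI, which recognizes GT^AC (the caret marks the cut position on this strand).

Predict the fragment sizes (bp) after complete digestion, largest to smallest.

RsaI sites (GTAC) start at positions 4, 10, 54, 170, 221.
RsaI cuts after base 2 of each site, so after positions 5, 11, 55, 171, 222.
Circular molecule, 5 cuts → 5 fragments:
  6–11 → 6 bp
  12–55 → 44 bp
  56–171 → 116 bp
  172–222 → 51 bp
  223–230 then 1–5 → 8 + 5 = 13 bp
Sorted largest to smallest: 116, 51, 44, 13, 6 bp.

116, 51, 44, 13, 6 bp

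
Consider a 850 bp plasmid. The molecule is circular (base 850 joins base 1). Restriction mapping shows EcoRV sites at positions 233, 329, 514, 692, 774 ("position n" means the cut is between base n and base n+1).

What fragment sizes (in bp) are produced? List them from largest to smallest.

Circular molecule, 5 cuts → 5 fragments:
  329 − 233 = 96 bp
  514 − 329 = 185 bp
  692 − 514 = 178 bp
  774 − 692 = 82 bp
  wrap: 850 − 774 + 233 = 309 bp
Sorted largest to smallest: 309, 185, 178, 96, 82 bp.

309, 185, 178, 96, 82 bp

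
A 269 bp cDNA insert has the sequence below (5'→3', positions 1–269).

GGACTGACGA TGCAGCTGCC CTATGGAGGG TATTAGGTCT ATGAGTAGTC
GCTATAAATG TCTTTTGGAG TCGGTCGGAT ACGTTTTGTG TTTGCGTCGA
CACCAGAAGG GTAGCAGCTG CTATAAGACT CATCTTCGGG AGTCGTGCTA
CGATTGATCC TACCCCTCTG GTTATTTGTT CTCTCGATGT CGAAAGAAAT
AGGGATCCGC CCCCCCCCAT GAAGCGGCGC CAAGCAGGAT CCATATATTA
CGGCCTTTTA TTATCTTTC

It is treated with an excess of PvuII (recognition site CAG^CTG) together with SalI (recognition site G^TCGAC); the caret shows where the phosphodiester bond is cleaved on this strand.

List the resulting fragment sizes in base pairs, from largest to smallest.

PvuII sites (CAGCTG) start at positions 13, 115.
PvuII cuts after base 3 of each site, so after positions 15, 117.
The SalI site (GTCGAC) starts at position 96.
SalI cuts after the first base of each site, so after position 96.
Combined cut positions: 15, 96, 117.
Linear molecule, 3 cuts → 4 fragments:
  1–15 → 15 bp
  16–96 → 81 bp
  97–117 → 21 bp
  118–269 → 152 bp
Sorted largest to smallest: 152, 81, 21, 15 bp.

152, 81, 21, 15 bp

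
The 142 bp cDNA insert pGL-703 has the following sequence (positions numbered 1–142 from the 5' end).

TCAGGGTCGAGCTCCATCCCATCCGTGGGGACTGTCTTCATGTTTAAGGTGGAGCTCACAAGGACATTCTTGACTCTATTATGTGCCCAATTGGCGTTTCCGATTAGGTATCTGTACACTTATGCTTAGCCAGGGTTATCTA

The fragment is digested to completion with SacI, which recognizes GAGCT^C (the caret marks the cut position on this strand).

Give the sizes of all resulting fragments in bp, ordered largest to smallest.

86, 43, 13 bp

SacI sites (GAGCTC) start at positions 9, 52.
SacI cuts after base 5 of each site (before the last base), so after positions 13, 56.
Linear molecule, 2 cuts → 3 fragments:
  1–13 → 13 bp
  14–56 → 43 bp
  57–142 → 86 bp
Sorted largest to smallest: 86, 43, 13 bp.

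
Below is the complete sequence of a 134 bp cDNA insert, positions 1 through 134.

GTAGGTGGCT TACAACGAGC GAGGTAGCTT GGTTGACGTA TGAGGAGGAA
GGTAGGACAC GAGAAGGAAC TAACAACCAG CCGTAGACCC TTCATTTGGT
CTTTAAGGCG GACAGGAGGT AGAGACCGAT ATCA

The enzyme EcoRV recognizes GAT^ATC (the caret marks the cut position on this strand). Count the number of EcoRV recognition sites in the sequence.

GATATC occurs starting at position 128.
EcoRV cuts at 1 site.

1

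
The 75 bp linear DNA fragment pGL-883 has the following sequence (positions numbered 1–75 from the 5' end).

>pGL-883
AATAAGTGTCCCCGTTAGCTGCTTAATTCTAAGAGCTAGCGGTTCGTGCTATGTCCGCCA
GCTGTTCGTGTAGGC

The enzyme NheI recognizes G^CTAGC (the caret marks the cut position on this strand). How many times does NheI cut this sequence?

GCTAGC occurs starting at position 35.
NheI cuts at 1 site.

1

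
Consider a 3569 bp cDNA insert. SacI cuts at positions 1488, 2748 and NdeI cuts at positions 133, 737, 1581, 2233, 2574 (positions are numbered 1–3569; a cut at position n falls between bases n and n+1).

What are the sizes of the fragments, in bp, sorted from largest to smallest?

Combined cut positions (sorted): 133, 737, 1488, 1581, 2233, 2574, 2748.
Linear molecule, 7 cuts → 8 fragments:
  133 − 0 = 133 bp
  737 − 133 = 604 bp
  1488 − 737 = 751 bp
  1581 − 1488 = 93 bp
  2233 − 1581 = 652 bp
  2574 − 2233 = 341 bp
  2748 − 2574 = 174 bp
  3569 − 2748 = 821 bp
Sorted largest to smallest: 821, 751, 652, 604, 341, 174, 133, 93 bp.

821, 751, 652, 604, 341, 174, 133, 93 bp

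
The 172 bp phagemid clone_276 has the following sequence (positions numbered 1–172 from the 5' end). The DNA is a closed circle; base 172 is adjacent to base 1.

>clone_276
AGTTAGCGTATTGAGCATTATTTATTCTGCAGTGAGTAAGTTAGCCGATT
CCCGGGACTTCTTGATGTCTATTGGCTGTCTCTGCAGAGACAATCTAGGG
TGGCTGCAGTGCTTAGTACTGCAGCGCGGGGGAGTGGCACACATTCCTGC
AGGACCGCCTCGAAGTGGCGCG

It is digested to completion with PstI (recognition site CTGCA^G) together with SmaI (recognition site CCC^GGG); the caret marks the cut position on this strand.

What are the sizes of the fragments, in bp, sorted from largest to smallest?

52, 33, 28, 22, 22, 15 bp

PstI sites (CTGCAG) start at positions 27, 82, 104, 119, 147.
PstI cuts after base 5 of each site (before the last base), so after positions 31, 86, 108, 123, 151.
The SmaI site (CCCGGG) starts at position 51.
SmaI cuts after base 3 of each site, so after position 53.
Combined cut positions: 31, 53, 86, 108, 123, 151.
Circular molecule, 6 cuts → 6 fragments:
  32–53 → 22 bp
  54–86 → 33 bp
  87–108 → 22 bp
  109–123 → 15 bp
  124–151 → 28 bp
  152–172 then 1–31 → 21 + 31 = 52 bp
Sorted largest to smallest: 52, 33, 28, 22, 22, 15 bp.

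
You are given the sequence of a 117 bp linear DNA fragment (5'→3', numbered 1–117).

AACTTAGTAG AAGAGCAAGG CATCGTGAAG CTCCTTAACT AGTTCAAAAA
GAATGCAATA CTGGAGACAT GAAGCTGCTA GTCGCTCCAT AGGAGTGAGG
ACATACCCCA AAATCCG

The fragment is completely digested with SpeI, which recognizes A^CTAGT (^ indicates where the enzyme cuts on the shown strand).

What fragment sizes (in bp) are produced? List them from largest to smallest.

79, 38 bp

The SpeI site (ACTAGT) starts at position 38.
SpeI cuts after the first base of each site, so after position 38.
Linear molecule, 1 cut → 2 fragments:
  1–38 → 38 bp
  39–117 → 79 bp
Sorted largest to smallest: 79, 38 bp.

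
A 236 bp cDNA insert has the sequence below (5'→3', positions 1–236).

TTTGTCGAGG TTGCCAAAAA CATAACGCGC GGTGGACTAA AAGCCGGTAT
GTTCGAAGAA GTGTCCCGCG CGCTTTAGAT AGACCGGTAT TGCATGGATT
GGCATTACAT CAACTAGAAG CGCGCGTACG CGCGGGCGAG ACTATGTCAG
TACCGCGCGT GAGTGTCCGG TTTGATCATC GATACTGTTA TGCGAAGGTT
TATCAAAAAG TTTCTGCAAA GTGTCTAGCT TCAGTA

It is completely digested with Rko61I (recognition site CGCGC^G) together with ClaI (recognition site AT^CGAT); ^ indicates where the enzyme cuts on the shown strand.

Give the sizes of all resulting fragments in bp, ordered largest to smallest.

57, 54, 41, 30, 25, 21, 8 bp

Rko61I sites (CGCGCG) start at positions 26, 67, 121, 129, 154.
Rko61I cuts after base 5 of each site (before the last base), so after positions 30, 71, 125, 133, 158.
The ClaI site (ATCGAT) starts at position 178.
ClaI cuts after base 2 of each site, so after position 179.
Combined cut positions: 30, 71, 125, 133, 158, 179.
Linear molecule, 6 cuts → 7 fragments:
  1–30 → 30 bp
  31–71 → 41 bp
  72–125 → 54 bp
  126–133 → 8 bp
  134–158 → 25 bp
  159–179 → 21 bp
  180–236 → 57 bp
Sorted largest to smallest: 57, 54, 41, 30, 25, 21, 8 bp.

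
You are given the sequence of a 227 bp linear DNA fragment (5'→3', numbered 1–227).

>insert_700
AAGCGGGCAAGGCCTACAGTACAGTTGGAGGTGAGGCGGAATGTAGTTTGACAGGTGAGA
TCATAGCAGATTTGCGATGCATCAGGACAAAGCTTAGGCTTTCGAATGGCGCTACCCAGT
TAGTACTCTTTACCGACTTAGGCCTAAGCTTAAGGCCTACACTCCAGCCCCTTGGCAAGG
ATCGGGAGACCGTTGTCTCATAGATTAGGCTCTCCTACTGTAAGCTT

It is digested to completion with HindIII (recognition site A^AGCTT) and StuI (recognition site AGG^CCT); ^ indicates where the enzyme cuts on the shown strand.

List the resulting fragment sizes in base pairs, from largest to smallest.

HindIII sites (AAGCTT) start at positions 90, 146, 222.
HindIII cuts after the first base of each site, so after positions 90, 146, 222.
StuI sites (AGGCCT) start at positions 10, 140, 153.
StuI cuts after base 3 of each site, so after positions 12, 142, 155.
Combined cut positions: 12, 90, 142, 146, 155, 222.
Linear molecule, 6 cuts → 7 fragments:
  1–12 → 12 bp
  13–90 → 78 bp
  91–142 → 52 bp
  143–146 → 4 bp
  147–155 → 9 bp
  156–222 → 67 bp
  223–227 → 5 bp
Sorted largest to smallest: 78, 67, 52, 12, 9, 5, 4 bp.

78, 67, 52, 12, 9, 5, 4 bp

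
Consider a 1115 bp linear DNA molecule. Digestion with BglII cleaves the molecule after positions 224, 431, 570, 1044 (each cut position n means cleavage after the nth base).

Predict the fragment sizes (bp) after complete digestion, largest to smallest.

474, 224, 207, 139, 71 bp

Linear molecule, 4 cuts → 5 fragments:
  224 − 0 = 224 bp
  431 − 224 = 207 bp
  570 − 431 = 139 bp
  1044 − 570 = 474 bp
  1115 − 1044 = 71 bp
Sorted largest to smallest: 474, 224, 207, 139, 71 bp.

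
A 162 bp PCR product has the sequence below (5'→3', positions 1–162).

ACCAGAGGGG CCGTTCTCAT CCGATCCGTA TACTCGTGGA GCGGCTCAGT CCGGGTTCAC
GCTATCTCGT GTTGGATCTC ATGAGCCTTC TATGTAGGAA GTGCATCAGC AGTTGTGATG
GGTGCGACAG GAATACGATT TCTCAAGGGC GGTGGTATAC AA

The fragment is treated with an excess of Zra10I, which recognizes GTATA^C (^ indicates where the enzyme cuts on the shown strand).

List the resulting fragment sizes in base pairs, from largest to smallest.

Zra10I sites (GTATAC) start at positions 28, 155.
Zra10I cuts after base 5 of each site (before the last base), so after positions 32, 159.
Linear molecule, 2 cuts → 3 fragments:
  1–32 → 32 bp
  33–159 → 127 bp
  160–162 → 3 bp
Sorted largest to smallest: 127, 32, 3 bp.

127, 32, 3 bp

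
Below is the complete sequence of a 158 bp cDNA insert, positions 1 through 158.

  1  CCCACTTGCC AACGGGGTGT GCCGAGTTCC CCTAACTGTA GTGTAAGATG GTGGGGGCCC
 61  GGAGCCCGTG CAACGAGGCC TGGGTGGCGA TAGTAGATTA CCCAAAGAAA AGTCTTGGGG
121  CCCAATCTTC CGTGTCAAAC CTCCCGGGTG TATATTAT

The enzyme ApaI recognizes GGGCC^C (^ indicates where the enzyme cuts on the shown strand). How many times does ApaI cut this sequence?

2

GGGCCC occurs starting at positions 55, 118.
ApaI cuts at 2 sites.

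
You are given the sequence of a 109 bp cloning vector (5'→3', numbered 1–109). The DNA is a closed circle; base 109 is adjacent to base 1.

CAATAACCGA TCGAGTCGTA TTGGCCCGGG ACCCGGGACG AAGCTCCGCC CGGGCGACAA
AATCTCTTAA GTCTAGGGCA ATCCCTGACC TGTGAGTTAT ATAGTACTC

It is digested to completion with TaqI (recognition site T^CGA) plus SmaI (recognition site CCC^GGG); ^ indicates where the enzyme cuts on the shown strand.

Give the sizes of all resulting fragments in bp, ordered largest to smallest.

69, 17, 16, 7 bp

The TaqI site (TCGA) starts at position 11.
TaqI cuts after the first base of each site, so after position 11.
SmaI sites (CCCGGG) start at positions 25, 32, 49.
SmaI cuts after base 3 of each site, so after positions 27, 34, 51.
Combined cut positions: 11, 27, 34, 51.
Circular molecule, 4 cuts → 4 fragments:
  12–27 → 16 bp
  28–34 → 7 bp
  35–51 → 17 bp
  52–109 then 1–11 → 58 + 11 = 69 bp
Sorted largest to smallest: 69, 17, 16, 7 bp.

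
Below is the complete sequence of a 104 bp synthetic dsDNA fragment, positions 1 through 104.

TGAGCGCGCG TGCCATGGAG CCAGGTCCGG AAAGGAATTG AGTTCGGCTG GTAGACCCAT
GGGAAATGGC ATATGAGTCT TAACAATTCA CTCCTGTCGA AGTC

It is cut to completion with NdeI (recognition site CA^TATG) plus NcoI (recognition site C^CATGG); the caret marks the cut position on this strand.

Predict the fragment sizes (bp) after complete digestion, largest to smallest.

44, 33, 14, 13 bp

The NdeI site (CATATG) starts at position 70.
NdeI cuts after base 2 of each site, so after position 71.
NcoI sites (CCATGG) start at positions 13, 57.
NcoI cuts after the first base of each site, so after positions 13, 57.
Combined cut positions: 13, 57, 71.
Linear molecule, 3 cuts → 4 fragments:
  1–13 → 13 bp
  14–57 → 44 bp
  58–71 → 14 bp
  72–104 → 33 bp
Sorted largest to smallest: 44, 33, 14, 13 bp.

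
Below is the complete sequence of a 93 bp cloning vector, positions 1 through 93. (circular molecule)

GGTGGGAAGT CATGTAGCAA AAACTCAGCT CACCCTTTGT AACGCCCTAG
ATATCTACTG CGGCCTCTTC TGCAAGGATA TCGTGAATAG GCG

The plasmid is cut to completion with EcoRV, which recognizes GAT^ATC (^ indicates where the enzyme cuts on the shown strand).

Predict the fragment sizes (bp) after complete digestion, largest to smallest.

66, 27 bp

EcoRV sites (GATATC) start at positions 50, 77.
EcoRV cuts after base 3 of each site, so after positions 52, 79.
Circular molecule, 2 cuts → 2 fragments:
  53–79 → 27 bp
  80–93 then 1–52 → 14 + 52 = 66 bp
Sorted largest to smallest: 66, 27 bp.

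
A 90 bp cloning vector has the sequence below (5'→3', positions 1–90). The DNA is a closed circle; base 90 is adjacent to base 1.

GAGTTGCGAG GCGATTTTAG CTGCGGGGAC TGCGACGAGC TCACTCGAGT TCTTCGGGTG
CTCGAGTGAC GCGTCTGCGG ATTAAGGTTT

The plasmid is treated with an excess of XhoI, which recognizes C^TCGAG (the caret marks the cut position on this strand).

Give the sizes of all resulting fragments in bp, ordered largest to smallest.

XhoI sites (CTCGAG) start at positions 44, 61.
XhoI cuts after the first base of each site, so after positions 44, 61.
Circular molecule, 2 cuts → 2 fragments:
  45–61 → 17 bp
  62–90 then 1–44 → 29 + 44 = 73 bp
Sorted largest to smallest: 73, 17 bp.

73, 17 bp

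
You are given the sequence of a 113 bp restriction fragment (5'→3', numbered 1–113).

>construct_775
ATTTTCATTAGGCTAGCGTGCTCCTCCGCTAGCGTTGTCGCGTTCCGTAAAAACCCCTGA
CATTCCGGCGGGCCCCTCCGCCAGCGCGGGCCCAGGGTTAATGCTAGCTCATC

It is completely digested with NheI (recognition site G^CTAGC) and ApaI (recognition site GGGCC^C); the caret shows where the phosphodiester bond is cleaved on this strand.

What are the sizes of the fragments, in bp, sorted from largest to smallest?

46, 18, 16, 12, 11, 10 bp

NheI sites (GCTAGC) start at positions 12, 28, 103.
NheI cuts after the first base of each site, so after positions 12, 28, 103.
ApaI sites (GGGCCC) start at positions 70, 88.
ApaI cuts after base 5 of each site (before the last base), so after positions 74, 92.
Combined cut positions: 12, 28, 74, 92, 103.
Linear molecule, 5 cuts → 6 fragments:
  1–12 → 12 bp
  13–28 → 16 bp
  29–74 → 46 bp
  75–92 → 18 bp
  93–103 → 11 bp
  104–113 → 10 bp
Sorted largest to smallest: 46, 18, 16, 12, 11, 10 bp.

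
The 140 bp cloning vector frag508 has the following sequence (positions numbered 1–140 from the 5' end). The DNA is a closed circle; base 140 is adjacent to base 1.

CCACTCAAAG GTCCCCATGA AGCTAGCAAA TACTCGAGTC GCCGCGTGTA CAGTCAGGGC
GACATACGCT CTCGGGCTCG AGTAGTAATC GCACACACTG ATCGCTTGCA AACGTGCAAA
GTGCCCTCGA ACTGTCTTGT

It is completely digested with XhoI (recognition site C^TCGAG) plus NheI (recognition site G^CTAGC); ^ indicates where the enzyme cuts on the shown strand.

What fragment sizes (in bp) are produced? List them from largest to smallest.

85, 44, 11 bp

XhoI sites (CTCGAG) start at positions 33, 77.
XhoI cuts after the first base of each site, so after positions 33, 77.
The NheI site (GCTAGC) starts at position 22.
NheI cuts after the first base of each site, so after position 22.
Combined cut positions: 22, 33, 77.
Circular molecule, 3 cuts → 3 fragments:
  23–33 → 11 bp
  34–77 → 44 bp
  78–140 then 1–22 → 63 + 22 = 85 bp
Sorted largest to smallest: 85, 44, 11 bp.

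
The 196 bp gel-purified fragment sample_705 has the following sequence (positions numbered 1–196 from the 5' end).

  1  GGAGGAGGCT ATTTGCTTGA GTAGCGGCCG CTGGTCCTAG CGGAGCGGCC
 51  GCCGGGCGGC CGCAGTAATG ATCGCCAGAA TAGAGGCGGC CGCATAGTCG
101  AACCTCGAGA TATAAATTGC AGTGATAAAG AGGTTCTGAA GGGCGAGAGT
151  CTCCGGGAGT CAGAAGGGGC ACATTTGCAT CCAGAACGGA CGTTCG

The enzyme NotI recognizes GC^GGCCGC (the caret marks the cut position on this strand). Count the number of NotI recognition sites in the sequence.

GCGGCCGC occurs starting at positions 24, 45, 56, 86.
NotI cuts at 4 sites.

4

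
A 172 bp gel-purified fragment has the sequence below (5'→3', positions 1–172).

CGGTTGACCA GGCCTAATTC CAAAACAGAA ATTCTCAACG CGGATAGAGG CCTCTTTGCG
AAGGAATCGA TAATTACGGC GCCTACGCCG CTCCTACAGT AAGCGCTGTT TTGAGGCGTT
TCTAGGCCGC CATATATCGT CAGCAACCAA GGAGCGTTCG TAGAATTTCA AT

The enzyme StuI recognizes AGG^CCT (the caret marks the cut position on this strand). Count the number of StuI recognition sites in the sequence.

AGGCCT occurs starting at positions 10, 48.
StuI cuts at 2 sites.

2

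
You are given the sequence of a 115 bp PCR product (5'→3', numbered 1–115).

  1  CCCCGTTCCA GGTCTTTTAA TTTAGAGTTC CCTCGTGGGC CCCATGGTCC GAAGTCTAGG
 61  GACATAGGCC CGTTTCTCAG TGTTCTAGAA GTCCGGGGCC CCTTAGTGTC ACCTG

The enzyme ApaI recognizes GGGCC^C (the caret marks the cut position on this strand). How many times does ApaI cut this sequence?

GGGCCC occurs starting at positions 37, 96.
ApaI cuts at 2 sites.

2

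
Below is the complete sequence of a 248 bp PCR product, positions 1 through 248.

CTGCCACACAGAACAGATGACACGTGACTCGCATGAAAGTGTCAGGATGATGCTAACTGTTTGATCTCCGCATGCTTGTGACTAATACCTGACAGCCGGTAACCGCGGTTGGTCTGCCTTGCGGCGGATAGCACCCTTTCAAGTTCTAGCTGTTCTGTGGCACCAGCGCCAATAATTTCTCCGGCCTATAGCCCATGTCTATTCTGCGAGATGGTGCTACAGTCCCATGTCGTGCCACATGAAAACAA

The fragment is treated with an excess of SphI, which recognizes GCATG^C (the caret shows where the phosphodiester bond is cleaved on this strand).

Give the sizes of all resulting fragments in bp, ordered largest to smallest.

The SphI site (GCATGC) starts at position 70.
SphI cuts after base 5 of each site (before the last base), so after position 74.
Linear molecule, 1 cut → 2 fragments:
  1–74 → 74 bp
  75–248 → 174 bp
Sorted largest to smallest: 174, 74 bp.

174, 74 bp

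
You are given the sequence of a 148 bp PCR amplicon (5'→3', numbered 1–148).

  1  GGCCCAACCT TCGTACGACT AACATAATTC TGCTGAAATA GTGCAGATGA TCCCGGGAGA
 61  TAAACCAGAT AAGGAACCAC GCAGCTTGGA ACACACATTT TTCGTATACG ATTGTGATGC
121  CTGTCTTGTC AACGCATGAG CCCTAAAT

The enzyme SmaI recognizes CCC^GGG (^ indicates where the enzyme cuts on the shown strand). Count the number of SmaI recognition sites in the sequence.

1

CCCGGG occurs starting at position 52.
SmaI cuts at 1 site.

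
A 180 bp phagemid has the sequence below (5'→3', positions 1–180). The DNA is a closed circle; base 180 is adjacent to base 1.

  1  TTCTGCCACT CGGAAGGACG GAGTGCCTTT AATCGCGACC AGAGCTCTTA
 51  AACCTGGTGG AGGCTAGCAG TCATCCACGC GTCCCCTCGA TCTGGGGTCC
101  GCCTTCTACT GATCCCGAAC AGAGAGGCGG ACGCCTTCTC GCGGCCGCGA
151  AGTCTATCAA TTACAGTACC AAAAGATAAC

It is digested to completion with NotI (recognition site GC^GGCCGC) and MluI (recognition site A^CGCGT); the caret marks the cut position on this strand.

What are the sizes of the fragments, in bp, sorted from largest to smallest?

The NotI site (GCGGCCGC) starts at position 141.
NotI cuts after base 2 of each site, so after position 142.
The MluI site (ACGCGT) starts at position 77.
MluI cuts after the first base of each site, so after position 77.
Combined cut positions: 77, 142.
Circular molecule, 2 cuts → 2 fragments:
  78–142 → 65 bp
  143–180 then 1–77 → 38 + 77 = 115 bp
Sorted largest to smallest: 115, 65 bp.

115, 65 bp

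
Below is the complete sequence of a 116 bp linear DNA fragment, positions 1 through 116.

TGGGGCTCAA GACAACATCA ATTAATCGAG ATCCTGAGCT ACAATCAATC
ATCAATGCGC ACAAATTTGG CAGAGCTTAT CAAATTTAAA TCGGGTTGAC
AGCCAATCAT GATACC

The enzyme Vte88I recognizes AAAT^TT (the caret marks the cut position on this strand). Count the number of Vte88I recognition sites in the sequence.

2

AAATTT occurs starting at positions 63, 82.
Vte88I cuts at 2 sites.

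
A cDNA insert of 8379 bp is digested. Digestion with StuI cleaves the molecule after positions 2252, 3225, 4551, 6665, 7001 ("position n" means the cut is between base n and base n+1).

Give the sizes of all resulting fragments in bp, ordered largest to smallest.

2252, 2114, 1378, 1326, 973, 336 bp

Linear molecule, 5 cuts → 6 fragments:
  2252 − 0 = 2252 bp
  3225 − 2252 = 973 bp
  4551 − 3225 = 1326 bp
  6665 − 4551 = 2114 bp
  7001 − 6665 = 336 bp
  8379 − 7001 = 1378 bp
Sorted largest to smallest: 2252, 2114, 1378, 1326, 973, 336 bp.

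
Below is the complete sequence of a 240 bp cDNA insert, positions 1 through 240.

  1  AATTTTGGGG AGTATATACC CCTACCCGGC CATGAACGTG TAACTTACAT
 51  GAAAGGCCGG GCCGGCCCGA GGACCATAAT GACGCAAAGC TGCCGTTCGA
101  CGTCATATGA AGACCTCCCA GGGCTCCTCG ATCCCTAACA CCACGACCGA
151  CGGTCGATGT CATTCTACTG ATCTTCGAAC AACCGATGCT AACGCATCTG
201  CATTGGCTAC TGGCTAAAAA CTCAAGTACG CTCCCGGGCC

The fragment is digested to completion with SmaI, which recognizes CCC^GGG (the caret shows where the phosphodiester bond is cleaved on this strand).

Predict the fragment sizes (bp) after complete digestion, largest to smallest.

235, 5 bp

The SmaI site (CCCGGG) starts at position 233.
SmaI cuts after base 3 of each site, so after position 235.
Linear molecule, 1 cut → 2 fragments:
  1–235 → 235 bp
  236–240 → 5 bp
Sorted largest to smallest: 235, 5 bp.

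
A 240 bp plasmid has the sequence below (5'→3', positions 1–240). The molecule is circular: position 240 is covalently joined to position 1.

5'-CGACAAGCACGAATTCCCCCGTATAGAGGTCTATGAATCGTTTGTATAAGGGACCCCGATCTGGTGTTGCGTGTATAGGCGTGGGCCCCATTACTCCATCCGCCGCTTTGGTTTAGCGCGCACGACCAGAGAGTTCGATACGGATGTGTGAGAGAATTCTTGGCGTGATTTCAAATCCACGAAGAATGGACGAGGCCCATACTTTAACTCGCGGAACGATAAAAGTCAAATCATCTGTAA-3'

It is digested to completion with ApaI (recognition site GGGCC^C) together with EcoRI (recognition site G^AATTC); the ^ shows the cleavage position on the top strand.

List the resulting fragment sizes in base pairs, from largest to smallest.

97, 76, 67 bp

The ApaI site (GGGCCC) starts at position 83.
ApaI cuts after base 5 of each site (before the last base), so after position 87.
EcoRI sites (GAATTC) start at positions 11, 154.
EcoRI cuts after the first base of each site, so after positions 11, 154.
Combined cut positions: 11, 87, 154.
Circular molecule, 3 cuts → 3 fragments:
  12–87 → 76 bp
  88–154 → 67 bp
  155–240 then 1–11 → 86 + 11 = 97 bp
Sorted largest to smallest: 97, 76, 67 bp.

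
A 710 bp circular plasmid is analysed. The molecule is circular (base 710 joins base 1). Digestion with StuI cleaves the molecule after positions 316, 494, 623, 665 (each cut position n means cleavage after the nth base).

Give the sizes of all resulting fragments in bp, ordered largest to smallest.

Circular molecule, 4 cuts → 4 fragments:
  494 − 316 = 178 bp
  623 − 494 = 129 bp
  665 − 623 = 42 bp
  wrap: 710 − 665 + 316 = 361 bp
Sorted largest to smallest: 361, 178, 129, 42 bp.

361, 178, 129, 42 bp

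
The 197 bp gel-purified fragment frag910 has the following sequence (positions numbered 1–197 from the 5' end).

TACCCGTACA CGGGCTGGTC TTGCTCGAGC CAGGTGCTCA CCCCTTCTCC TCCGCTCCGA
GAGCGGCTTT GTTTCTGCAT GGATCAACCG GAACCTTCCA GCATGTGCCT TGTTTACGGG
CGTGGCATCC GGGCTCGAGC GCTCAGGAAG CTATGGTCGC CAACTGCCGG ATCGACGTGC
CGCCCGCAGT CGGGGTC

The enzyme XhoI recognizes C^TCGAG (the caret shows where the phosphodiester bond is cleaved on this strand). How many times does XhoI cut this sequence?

CTCGAG occurs starting at positions 24, 134.
XhoI cuts at 2 sites.

2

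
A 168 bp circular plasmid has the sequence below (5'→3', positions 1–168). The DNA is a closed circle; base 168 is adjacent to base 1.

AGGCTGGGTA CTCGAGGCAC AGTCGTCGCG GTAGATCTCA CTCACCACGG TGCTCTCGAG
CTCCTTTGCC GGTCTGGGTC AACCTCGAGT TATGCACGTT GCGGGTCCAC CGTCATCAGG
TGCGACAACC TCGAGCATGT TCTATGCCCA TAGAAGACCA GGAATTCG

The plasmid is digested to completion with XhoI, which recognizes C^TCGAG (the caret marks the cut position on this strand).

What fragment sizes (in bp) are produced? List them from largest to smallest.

XhoI sites (CTCGAG) start at positions 11, 55, 84, 130.
XhoI cuts after the first base of each site, so after positions 11, 55, 84, 130.
Circular molecule, 4 cuts → 4 fragments:
  12–55 → 44 bp
  56–84 → 29 bp
  85–130 → 46 bp
  131–168 then 1–11 → 38 + 11 = 49 bp
Sorted largest to smallest: 49, 46, 44, 29 bp.

49, 46, 44, 29 bp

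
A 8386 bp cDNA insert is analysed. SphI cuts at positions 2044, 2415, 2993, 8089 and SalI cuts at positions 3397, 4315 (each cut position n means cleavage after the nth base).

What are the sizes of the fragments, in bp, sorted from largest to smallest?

3774, 2044, 918, 578, 404, 371, 297 bp

Combined cut positions (sorted): 2044, 2415, 2993, 3397, 4315, 8089.
Linear molecule, 6 cuts → 7 fragments:
  2044 − 0 = 2044 bp
  2415 − 2044 = 371 bp
  2993 − 2415 = 578 bp
  3397 − 2993 = 404 bp
  4315 − 3397 = 918 bp
  8089 − 4315 = 3774 bp
  8386 − 8089 = 297 bp
Sorted largest to smallest: 3774, 2044, 918, 578, 404, 371, 297 bp.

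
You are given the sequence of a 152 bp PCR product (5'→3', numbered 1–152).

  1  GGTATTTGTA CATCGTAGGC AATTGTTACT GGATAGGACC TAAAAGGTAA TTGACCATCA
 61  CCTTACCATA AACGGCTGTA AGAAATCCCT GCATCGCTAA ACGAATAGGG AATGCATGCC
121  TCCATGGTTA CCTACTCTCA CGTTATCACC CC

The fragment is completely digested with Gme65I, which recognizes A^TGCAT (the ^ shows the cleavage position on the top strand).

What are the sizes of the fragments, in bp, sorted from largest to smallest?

112, 40 bp

The Gme65I site (ATGCAT) starts at position 112.
Gme65I cuts after the first base of each site, so after position 112.
Linear molecule, 1 cut → 2 fragments:
  1–112 → 112 bp
  113–152 → 40 bp
Sorted largest to smallest: 112, 40 bp.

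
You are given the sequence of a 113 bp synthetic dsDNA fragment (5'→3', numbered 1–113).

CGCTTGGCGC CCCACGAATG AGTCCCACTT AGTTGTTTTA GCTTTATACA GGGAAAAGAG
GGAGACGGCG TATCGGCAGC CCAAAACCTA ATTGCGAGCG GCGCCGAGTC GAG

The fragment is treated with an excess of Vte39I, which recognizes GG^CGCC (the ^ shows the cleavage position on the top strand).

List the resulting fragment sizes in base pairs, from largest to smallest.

94, 12, 7 bp

Vte39I sites (GGCGCC) start at positions 6, 100.
Vte39I cuts after base 2 of each site, so after positions 7, 101.
Linear molecule, 2 cuts → 3 fragments:
  1–7 → 7 bp
  8–101 → 94 bp
  102–113 → 12 bp
Sorted largest to smallest: 94, 12, 7 bp.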